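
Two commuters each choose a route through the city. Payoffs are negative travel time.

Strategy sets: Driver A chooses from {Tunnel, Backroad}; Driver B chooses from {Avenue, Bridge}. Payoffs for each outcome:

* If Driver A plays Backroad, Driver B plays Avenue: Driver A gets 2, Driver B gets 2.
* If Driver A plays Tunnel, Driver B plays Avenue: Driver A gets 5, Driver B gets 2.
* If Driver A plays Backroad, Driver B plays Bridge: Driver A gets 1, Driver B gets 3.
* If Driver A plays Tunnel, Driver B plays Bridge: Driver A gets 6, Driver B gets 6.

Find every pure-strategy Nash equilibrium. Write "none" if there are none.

Pure NE: (Tunnel, Bridge)

Driver A against Avenue: payoffs 5, 2 → best response Tunnel.
Driver A against Bridge: payoffs 6, 1 → best response Tunnel.
Driver B against Tunnel: payoffs 2, 6 → best response Bridge.
Driver B against Backroad: payoffs 2, 3 → best response Bridge.
Mutual best responses: (Tunnel, Bridge).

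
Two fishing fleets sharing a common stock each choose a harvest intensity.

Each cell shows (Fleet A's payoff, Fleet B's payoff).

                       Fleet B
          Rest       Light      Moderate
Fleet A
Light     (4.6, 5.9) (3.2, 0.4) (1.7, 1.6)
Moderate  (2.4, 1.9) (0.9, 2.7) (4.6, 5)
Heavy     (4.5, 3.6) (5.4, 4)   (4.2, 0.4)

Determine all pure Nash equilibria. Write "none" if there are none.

For each strategy profile, look for a profitable unilateral deviation.
(Light, Rest): Fleet A gets 4.6, best alternative 4.5; Fleet B gets 5.9, best alternative 1.6. No profitable deviation — NE.
(Light, Light): Fleet A can switch to Heavy (3.2 → 5.4). Not NE.
(Light, Moderate): Fleet A can switch to Moderate (1.7 → 4.6). Not NE.
(Moderate, Rest): Fleet A can switch to Light (2.4 → 4.6). Not NE.
(Moderate, Light): Fleet A can switch to Light (0.9 → 3.2). Not NE.
(Moderate, Moderate): Fleet A gets 4.6, best alternative 4.2; Fleet B gets 5, best alternative 2.7. No profitable deviation — NE.
(Heavy, Rest): Fleet A can switch to Light (4.5 → 4.6). Not NE.
(Heavy, Light): Fleet A gets 5.4, best alternative 3.2; Fleet B gets 4, best alternative 3.6. No profitable deviation — NE.
(Heavy, Moderate): Fleet A can switch to Moderate (4.2 → 4.6). Not NE.

(Light, Rest) and (Moderate, Moderate) and (Heavy, Light)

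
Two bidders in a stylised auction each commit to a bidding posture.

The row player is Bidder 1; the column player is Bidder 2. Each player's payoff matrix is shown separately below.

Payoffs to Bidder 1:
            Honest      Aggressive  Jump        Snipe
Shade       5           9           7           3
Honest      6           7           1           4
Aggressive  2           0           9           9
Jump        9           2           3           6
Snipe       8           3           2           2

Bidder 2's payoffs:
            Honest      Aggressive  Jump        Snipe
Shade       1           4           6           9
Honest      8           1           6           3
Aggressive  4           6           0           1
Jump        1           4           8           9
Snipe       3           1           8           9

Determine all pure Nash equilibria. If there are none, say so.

(Shade, Honest): Bidder 1 can switch to Honest (5 → 6). Not NE.
(Shade, Aggressive): Bidder 2 can switch to Jump (4 → 6). Not NE.
(Shade, Jump): Bidder 1 can switch to Aggressive (7 → 9). Not NE.
(Shade, Snipe): Bidder 1 can switch to Honest (3 → 4). Not NE.
(Honest, Honest): Bidder 1 can switch to Jump (6 → 9). Not NE.
(Honest, Aggressive): Bidder 1 can switch to Shade (7 → 9). Not NE.
(Honest, Jump): Bidder 1 can switch to Shade (1 → 7). Not NE.
(Honest, Snipe): Bidder 1 can switch to Aggressive (4 → 9). Not NE.
(Aggressive, Honest): Bidder 1 can switch to Shade (2 → 5). Not NE.
(Aggressive, Aggressive): Bidder 1 can switch to Shade (0 → 9). Not NE.
(The remaining 10 profiles each have a profitable deviation by the same check.)

There is no pure-strategy Nash equilibrium.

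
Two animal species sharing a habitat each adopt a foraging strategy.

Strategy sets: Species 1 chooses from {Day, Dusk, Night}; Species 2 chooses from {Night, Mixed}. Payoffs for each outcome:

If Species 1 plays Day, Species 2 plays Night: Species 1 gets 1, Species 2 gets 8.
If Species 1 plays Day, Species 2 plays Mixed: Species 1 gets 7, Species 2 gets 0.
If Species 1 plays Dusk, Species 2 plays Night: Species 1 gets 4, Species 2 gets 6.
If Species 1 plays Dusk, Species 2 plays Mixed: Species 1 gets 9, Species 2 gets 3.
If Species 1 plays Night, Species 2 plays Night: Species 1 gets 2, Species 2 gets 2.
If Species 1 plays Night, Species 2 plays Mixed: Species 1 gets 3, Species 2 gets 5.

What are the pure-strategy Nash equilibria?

The unique pure-strategy Nash equilibrium is (Dusk, Night).

(Day, Night): Species 1 can switch to Dusk (1 → 4). Not NE.
(Day, Mixed): Species 1 can switch to Dusk (7 → 9). Not NE.
(Dusk, Night): Species 1 gets 4, best alternative 2; Species 2 gets 6, best alternative 3. No profitable deviation — NE.
(Dusk, Mixed): Species 2 can switch to Night (3 → 6). Not NE.
(Night, Night): Species 1 can switch to Dusk (2 → 4). Not NE.
(Night, Mixed): Species 1 can switch to Day (3 → 7). Not NE.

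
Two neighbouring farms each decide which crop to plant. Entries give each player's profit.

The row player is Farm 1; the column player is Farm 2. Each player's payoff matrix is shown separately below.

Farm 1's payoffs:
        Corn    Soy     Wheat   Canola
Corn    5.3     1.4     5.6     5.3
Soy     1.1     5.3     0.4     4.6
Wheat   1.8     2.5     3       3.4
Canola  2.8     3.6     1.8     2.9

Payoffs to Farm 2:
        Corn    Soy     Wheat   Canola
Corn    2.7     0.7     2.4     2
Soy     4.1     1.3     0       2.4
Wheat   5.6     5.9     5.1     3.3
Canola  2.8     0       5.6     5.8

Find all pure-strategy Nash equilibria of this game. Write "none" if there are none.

The unique pure-strategy Nash equilibrium is (Corn, Corn).

Farm 1 against Corn: payoffs 5.3, 1.1, 1.8, 2.8 → best response Corn.
Farm 1 against Soy: payoffs 1.4, 5.3, 2.5, 3.6 → best response Soy.
Farm 1 against Wheat: payoffs 5.6, 0.4, 3, 1.8 → best response Corn.
Farm 1 against Canola: payoffs 5.3, 4.6, 3.4, 2.9 → best response Corn.
Farm 2 against Corn: payoffs 2.7, 0.7, 2.4, 2 → best response Corn.
Farm 2 against Soy: payoffs 4.1, 1.3, 0, 2.4 → best response Corn.
Farm 2 against Wheat: payoffs 5.6, 5.9, 5.1, 3.3 → best response Soy.
Farm 2 against Canola: payoffs 2.8, 0, 5.6, 5.8 → best response Canola.
Mutual best responses: (Corn, Corn).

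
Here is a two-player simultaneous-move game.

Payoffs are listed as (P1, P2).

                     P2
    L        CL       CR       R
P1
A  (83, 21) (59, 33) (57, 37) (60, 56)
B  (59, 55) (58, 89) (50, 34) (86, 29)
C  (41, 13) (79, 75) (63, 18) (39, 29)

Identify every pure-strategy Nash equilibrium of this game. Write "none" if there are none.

(A, L): P2 can switch to CL (21 → 33). Not NE.
(A, CL): P1 can switch to C (59 → 79). Not NE.
(A, CR): P1 can switch to C (57 → 63). Not NE.
(A, R): P1 can switch to B (60 → 86). Not NE.
(B, L): P1 can switch to A (59 → 83). Not NE.
(B, CL): P1 can switch to A (58 → 59). Not NE.
(B, CR): P1 can switch to A (50 → 57). Not NE.
(B, R): P2 can switch to L (29 → 55). Not NE.
(C, CL): P1 gets 79, best alternative 59; P2 gets 75, best alternative 29. No profitable deviation — NE.
(The remaining 3 profiles each have a profitable deviation by the same check.)

Pure NE: (C, CL)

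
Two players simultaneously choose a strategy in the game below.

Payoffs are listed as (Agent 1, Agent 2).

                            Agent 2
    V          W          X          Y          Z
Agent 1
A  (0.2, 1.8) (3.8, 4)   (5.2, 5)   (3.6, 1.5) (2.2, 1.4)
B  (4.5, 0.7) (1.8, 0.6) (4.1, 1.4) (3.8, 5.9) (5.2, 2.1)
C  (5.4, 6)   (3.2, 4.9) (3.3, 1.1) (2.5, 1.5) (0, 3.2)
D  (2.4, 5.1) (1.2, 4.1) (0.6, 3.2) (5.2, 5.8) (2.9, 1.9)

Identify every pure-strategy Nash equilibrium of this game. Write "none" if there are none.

The pure Nash equilibria are (A, X), (C, V), (D, Y).

Agent 1 against V: payoffs 0.2, 4.5, 5.4, 2.4 → best response C.
Agent 1 against W: payoffs 3.8, 1.8, 3.2, 1.2 → best response A.
Agent 1 against X: payoffs 5.2, 4.1, 3.3, 0.6 → best response A.
Agent 1 against Y: payoffs 3.6, 3.8, 2.5, 5.2 → best response D.
Agent 1 against Z: payoffs 2.2, 5.2, 0, 2.9 → best response B.
Agent 2 against A: payoffs 1.8, 4, 5, 1.5, 1.4 → best response X.
Agent 2 against B: payoffs 0.7, 0.6, 1.4, 5.9, 2.1 → best response Y.
Agent 2 against C: payoffs 6, 4.9, 1.1, 1.5, 3.2 → best response V.
Agent 2 against D: payoffs 5.1, 4.1, 3.2, 5.8, 1.9 → best response Y.
Mutual best responses: (A, X); (C, V); (D, Y).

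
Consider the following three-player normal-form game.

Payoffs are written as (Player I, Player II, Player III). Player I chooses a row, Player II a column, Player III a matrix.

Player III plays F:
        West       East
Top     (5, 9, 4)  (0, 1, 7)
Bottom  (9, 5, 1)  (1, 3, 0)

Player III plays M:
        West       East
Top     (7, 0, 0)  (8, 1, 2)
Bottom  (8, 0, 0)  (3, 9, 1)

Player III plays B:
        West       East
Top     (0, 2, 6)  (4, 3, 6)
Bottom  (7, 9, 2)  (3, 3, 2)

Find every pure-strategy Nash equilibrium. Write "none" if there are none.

Pure NE: (Bottom, West, B)

Player I against (West, F): payoffs 5, 9 → best response Bottom.
Player I against (West, M): payoffs 7, 8 → best response Bottom.
Player I against (West, B): payoffs 0, 7 → best response Bottom.
Player I against (East, F): payoffs 0, 1 → best response Bottom.
Player I against (East, M): payoffs 8, 3 → best response Top.
Player I against (East, B): payoffs 4, 3 → best response Top.
Player II against (Top, F): payoffs 9, 1 → best response West.
Player II against (Top, M): payoffs 0, 1 → best response East.
Player II against (Top, B): payoffs 2, 3 → best response East.
Player II against (Bottom, F): payoffs 5, 3 → best response West.
Player II against (Bottom, M): payoffs 0, 9 → best response East.
Player II against (Bottom, B): payoffs 9, 3 → best response West.
Player III against (Top, West): payoffs 4, 0, 6 → best response B.
Player III against (Top, East): payoffs 7, 2, 6 → best response F.
Player III against (Bottom, West): payoffs 1, 0, 2 → best response B.
Player III against (Bottom, East): payoffs 0, 1, 2 → best response B.
Mutual best responses: (Bottom, West, B).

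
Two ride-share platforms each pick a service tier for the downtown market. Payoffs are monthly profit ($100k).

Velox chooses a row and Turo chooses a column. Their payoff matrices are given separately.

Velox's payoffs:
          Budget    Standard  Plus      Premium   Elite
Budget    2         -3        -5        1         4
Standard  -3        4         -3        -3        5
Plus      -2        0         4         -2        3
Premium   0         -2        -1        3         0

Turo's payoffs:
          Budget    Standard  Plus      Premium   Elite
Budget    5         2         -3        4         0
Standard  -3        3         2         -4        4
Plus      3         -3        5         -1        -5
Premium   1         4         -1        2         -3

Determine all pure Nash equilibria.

Pure-strategy Nash equilibria: (Budget, Budget), (Standard, Elite), (Plus, Plus)

Velox against Budget: payoffs 2, -3, -2, 0 → best response Budget.
Velox against Standard: payoffs -3, 4, 0, -2 → best response Standard.
Velox against Plus: payoffs -5, -3, 4, -1 → best response Plus.
Velox against Premium: payoffs 1, -3, -2, 3 → best response Premium.
Velox against Elite: payoffs 4, 5, 3, 0 → best response Standard.
Turo against Budget: payoffs 5, 2, -3, 4, 0 → best response Budget.
Turo against Standard: payoffs -3, 3, 2, -4, 4 → best response Elite.
Turo against Plus: payoffs 3, -3, 5, -1, -5 → best response Plus.
Turo against Premium: payoffs 1, 4, -1, 2, -3 → best response Standard.
Mutual best responses: (Budget, Budget); (Standard, Elite); (Plus, Plus).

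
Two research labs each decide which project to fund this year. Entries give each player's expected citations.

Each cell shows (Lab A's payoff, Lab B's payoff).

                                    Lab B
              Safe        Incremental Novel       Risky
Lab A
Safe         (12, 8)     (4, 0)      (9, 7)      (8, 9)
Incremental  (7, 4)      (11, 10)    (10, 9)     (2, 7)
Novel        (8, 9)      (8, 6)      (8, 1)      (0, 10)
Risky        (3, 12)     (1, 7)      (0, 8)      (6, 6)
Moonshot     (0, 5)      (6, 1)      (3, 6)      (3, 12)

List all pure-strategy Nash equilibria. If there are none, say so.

Pure-strategy Nash equilibria: (Safe, Risky); (Incremental, Incremental)

Lab A against Safe: payoffs 12, 7, 8, 3, 0 → best response Safe.
Lab A against Incremental: payoffs 4, 11, 8, 1, 6 → best response Incremental.
Lab A against Novel: payoffs 9, 10, 8, 0, 3 → best response Incremental.
Lab A against Risky: payoffs 8, 2, 0, 6, 3 → best response Safe.
Lab B against Safe: payoffs 8, 0, 7, 9 → best response Risky.
Lab B against Incremental: payoffs 4, 10, 9, 7 → best response Incremental.
Lab B against Novel: payoffs 9, 6, 1, 10 → best response Risky.
Lab B against Risky: payoffs 12, 7, 8, 6 → best response Safe.
Lab B against Moonshot: payoffs 5, 1, 6, 12 → best response Risky.
Mutual best responses: (Safe, Risky); (Incremental, Incremental).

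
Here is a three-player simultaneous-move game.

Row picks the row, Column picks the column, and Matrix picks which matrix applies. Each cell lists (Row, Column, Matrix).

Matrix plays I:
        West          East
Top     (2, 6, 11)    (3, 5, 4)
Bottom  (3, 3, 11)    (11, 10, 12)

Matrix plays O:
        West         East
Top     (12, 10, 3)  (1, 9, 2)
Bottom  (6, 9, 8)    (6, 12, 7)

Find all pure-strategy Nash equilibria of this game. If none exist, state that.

Pure NE: (Bottom, East, I)

Row against (West, I): payoffs 2, 3 → best response Bottom.
Row against (West, O): payoffs 12, 6 → best response Top.
Row against (East, I): payoffs 3, 11 → best response Bottom.
Row against (East, O): payoffs 1, 6 → best response Bottom.
Column against (Top, I): payoffs 6, 5 → best response West.
Column against (Top, O): payoffs 10, 9 → best response West.
Column against (Bottom, I): payoffs 3, 10 → best response East.
Column against (Bottom, O): payoffs 9, 12 → best response East.
Matrix against (Top, West): payoffs 11, 3 → best response I.
Matrix against (Top, East): payoffs 4, 2 → best response I.
Matrix against (Bottom, West): payoffs 11, 8 → best response I.
Matrix against (Bottom, East): payoffs 12, 7 → best response I.
Mutual best responses: (Bottom, East, I).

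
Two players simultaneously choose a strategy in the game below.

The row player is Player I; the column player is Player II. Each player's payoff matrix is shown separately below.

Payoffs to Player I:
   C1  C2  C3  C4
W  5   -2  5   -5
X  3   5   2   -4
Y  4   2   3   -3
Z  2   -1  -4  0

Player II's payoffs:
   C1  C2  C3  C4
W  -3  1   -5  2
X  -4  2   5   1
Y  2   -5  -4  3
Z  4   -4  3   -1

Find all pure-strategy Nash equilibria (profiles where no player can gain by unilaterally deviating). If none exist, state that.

Player I against C1: payoffs 5, 3, 4, 2 → best response W.
Player I against C2: payoffs -2, 5, 2, -1 → best response X.
Player I against C3: payoffs 5, 2, 3, -4 → best response W.
Player I against C4: payoffs -5, -4, -3, 0 → best response Z.
Player II against W: payoffs -3, 1, -5, 2 → best response C4.
Player II against X: payoffs -4, 2, 5, 1 → best response C3.
Player II against Y: payoffs 2, -5, -4, 3 → best response C4.
Player II against Z: payoffs 4, -4, 3, -1 → best response C1.
No profile is a mutual best response for all players.

There is no pure-strategy Nash equilibrium.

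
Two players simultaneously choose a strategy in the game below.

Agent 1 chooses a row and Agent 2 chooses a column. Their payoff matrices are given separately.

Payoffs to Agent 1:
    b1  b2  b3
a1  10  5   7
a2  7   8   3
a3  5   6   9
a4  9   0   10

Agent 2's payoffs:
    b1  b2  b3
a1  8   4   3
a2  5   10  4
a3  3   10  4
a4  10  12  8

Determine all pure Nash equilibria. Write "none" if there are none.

Agent 1 against b1: payoffs 10, 7, 5, 9 → best response a1.
Agent 1 against b2: payoffs 5, 8, 6, 0 → best response a2.
Agent 1 against b3: payoffs 7, 3, 9, 10 → best response a4.
Agent 2 against a1: payoffs 8, 4, 3 → best response b1.
Agent 2 against a2: payoffs 5, 10, 4 → best response b2.
Agent 2 against a3: payoffs 3, 10, 4 → best response b2.
Agent 2 against a4: payoffs 10, 12, 8 → best response b2.
Mutual best responses: (a1, b1); (a2, b2).

(a1, b1); (a2, b2)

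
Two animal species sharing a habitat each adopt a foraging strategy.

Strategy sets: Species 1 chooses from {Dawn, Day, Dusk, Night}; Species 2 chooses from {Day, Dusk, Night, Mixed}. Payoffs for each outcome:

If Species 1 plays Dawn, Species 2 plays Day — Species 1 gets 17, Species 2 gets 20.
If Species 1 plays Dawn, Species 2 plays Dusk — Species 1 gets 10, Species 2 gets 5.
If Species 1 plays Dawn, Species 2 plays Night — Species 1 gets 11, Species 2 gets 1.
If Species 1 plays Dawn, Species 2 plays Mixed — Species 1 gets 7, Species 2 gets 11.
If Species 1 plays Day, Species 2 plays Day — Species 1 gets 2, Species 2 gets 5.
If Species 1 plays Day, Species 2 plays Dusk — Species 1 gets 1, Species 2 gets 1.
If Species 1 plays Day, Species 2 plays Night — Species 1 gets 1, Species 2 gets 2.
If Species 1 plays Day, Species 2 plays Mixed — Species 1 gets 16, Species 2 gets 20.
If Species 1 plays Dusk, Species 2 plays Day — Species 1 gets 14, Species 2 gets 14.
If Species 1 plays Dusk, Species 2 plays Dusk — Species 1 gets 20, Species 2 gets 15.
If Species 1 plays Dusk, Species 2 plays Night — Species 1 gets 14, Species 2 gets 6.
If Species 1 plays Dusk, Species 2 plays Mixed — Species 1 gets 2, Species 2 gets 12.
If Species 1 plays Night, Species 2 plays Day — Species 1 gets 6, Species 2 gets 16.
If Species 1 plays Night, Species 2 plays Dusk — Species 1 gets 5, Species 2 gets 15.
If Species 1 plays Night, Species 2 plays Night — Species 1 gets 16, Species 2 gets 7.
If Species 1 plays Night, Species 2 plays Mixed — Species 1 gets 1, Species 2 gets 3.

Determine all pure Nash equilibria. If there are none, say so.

(Dawn, Day): Species 1 gets 17, best alternative 14; Species 2 gets 20, best alternative 11. No profitable deviation — NE.
(Dawn, Dusk): Species 1 can switch to Dusk (10 → 20). Not NE.
(Dawn, Night): Species 1 can switch to Dusk (11 → 14). Not NE.
(Dawn, Mixed): Species 1 can switch to Day (7 → 16). Not NE.
(Day, Day): Species 1 can switch to Dawn (2 → 17). Not NE.
(Day, Dusk): Species 1 can switch to Dawn (1 → 10). Not NE.
(Day, Night): Species 1 can switch to Dawn (1 → 11). Not NE.
(Day, Mixed): Species 1 gets 16, best alternative 7; Species 2 gets 20, best alternative 5. No profitable deviation — NE.
(Dusk, Day): Species 1 can switch to Dawn (14 → 17). Not NE.
(Dusk, Dusk): Species 1 gets 20, best alternative 10; Species 2 gets 15, best alternative 14. No profitable deviation — NE.
(Dusk, Night): Species 1 can switch to Night (14 → 16). Not NE.
(Dusk, Mixed): Species 1 can switch to Dawn (2 → 7). Not NE.
(Night, Day): Species 1 can switch to Dawn (6 → 17). Not NE.
(The remaining 3 profiles each have a profitable deviation by the same check.)

Pure-strategy Nash equilibria: (Dawn, Day); (Day, Mixed); (Dusk, Dusk)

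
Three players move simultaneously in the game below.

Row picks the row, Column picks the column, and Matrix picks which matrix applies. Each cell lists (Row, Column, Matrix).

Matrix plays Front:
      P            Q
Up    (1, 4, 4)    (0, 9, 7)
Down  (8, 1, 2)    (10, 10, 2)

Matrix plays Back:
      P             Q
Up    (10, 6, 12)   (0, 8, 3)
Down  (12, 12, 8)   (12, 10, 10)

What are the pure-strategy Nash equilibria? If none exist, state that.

The unique pure-strategy Nash equilibrium is (Down, P, Back).

For each strategy profile, look for a profitable unilateral deviation.
(Up, P, Front): Row can switch to Down (1 → 8). Not NE.
(Up, P, Back): Row can switch to Down (10 → 12). Not NE.
(Up, Q, Front): Row can switch to Down (0 → 10). Not NE.
(Up, Q, Back): Row can switch to Down (0 → 12). Not NE.
(Down, P, Front): Column can switch to Q (1 → 10). Not NE.
(Down, P, Back): Row gets 12, best alternative 10; Column gets 12, best alternative 10; Matrix gets 8, best alternative 2. No profitable deviation — NE.
(Down, Q, Front): Matrix can switch to Back (2 → 10). Not NE.
(The remaining 1 profile has a profitable deviation by the same check.)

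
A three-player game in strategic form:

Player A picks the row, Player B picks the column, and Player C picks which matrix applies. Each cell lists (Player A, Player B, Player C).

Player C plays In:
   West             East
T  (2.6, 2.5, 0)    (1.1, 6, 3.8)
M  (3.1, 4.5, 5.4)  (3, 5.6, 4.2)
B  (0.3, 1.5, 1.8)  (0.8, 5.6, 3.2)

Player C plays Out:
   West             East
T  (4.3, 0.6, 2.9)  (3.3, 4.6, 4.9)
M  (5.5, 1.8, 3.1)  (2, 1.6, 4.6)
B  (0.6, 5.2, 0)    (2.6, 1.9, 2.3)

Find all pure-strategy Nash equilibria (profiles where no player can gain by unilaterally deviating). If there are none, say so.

Player A against (West, In): payoffs 2.6, 3.1, 0.3 → best response M.
Player A against (West, Out): payoffs 4.3, 5.5, 0.6 → best response M.
Player A against (East, In): payoffs 1.1, 3, 0.8 → best response M.
Player A against (East, Out): payoffs 3.3, 2, 2.6 → best response T.
Player B against (T, In): payoffs 2.5, 6 → best response East.
Player B against (T, Out): payoffs 0.6, 4.6 → best response East.
Player B against (M, In): payoffs 4.5, 5.6 → best response East.
Player B against (M, Out): payoffs 1.8, 1.6 → best response West.
Player B against (B, In): payoffs 1.5, 5.6 → best response East.
Player B against (B, Out): payoffs 5.2, 1.9 → best response West.
Player C against (T, West): payoffs 0, 2.9 → best response Out.
Player C against (T, East): payoffs 3.8, 4.9 → best response Out.
Player C against (M, West): payoffs 5.4, 3.1 → best response In.
Player C against (M, East): payoffs 4.2, 4.6 → best response Out.
Player C against (B, West): payoffs 1.8, 0 → best response In.
Player C against (B, East): payoffs 3.2, 2.3 → best response In.
Mutual best responses: (T, East, Out).

Pure NE: (T, East, Out)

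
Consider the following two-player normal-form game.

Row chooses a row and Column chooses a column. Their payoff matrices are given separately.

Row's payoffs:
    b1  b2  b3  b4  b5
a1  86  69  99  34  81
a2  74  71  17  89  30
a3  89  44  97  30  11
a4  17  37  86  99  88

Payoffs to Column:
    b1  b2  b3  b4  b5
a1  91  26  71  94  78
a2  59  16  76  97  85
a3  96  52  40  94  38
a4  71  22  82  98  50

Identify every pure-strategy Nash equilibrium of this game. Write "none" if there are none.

Pure-strategy Nash equilibria: (a3, b1); (a4, b4)

For each strategy profile, look for a profitable unilateral deviation.
(a1, b1): Row can switch to a3 (86 → 89). Not NE.
(a1, b2): Row can switch to a2 (69 → 71). Not NE.
(a1, b3): Column can switch to b1 (71 → 91). Not NE.
(a1, b4): Row can switch to a2 (34 → 89). Not NE.
(a1, b5): Row can switch to a4 (81 → 88). Not NE.
(a2, b1): Row can switch to a1 (74 → 86). Not NE.
(a2, b2): Column can switch to b1 (16 → 59). Not NE.
(a2, b3): Row can switch to a1 (17 → 99). Not NE.
(a3, b1): Row gets 89, best alternative 86; Column gets 96, best alternative 94. No profitable deviation — NE.
(a4, b4): Row gets 99, best alternative 89; Column gets 98, best alternative 82. No profitable deviation — NE.
(The remaining 10 profiles each have a profitable deviation by the same check.)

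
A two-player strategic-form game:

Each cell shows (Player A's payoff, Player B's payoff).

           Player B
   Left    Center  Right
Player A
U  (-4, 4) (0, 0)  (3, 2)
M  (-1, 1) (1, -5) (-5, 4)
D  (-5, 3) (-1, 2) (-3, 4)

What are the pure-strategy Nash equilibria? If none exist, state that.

Mark each player's best response to every combination of opponents' strategies; a profile where every player is best-responding is a pure Nash equilibrium.
Player A against Left: payoffs -4, -1, -5 → best response M.
Player A against Center: payoffs 0, 1, -1 → best response M.
Player A against Right: payoffs 3, -5, -3 → best response U.
Player B against U: payoffs 4, 0, 2 → best response Left.
Player B against M: payoffs 1, -5, 4 → best response Right.
Player B against D: payoffs 3, 2, 4 → best response Right.
No profile is a mutual best response for all players.

This game has no pure Nash equilibrium.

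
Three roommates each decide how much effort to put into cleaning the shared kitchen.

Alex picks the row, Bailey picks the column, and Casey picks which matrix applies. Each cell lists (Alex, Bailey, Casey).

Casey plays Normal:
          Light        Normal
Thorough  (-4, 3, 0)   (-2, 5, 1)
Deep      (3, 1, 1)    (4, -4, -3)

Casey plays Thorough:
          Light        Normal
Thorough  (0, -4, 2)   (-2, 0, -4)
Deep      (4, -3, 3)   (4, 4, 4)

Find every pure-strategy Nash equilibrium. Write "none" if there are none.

Alex against (Light, Normal): payoffs -4, 3 → best response Deep.
Alex against (Light, Thorough): payoffs 0, 4 → best response Deep.
Alex against (Normal, Normal): payoffs -2, 4 → best response Deep.
Alex against (Normal, Thorough): payoffs -2, 4 → best response Deep.
Bailey against (Thorough, Normal): payoffs 3, 5 → best response Normal.
Bailey against (Thorough, Thorough): payoffs -4, 0 → best response Normal.
Bailey against (Deep, Normal): payoffs 1, -4 → best response Light.
Bailey against (Deep, Thorough): payoffs -3, 4 → best response Normal.
Casey against (Thorough, Light): payoffs 0, 2 → best response Thorough.
Casey against (Thorough, Normal): payoffs 1, -4 → best response Normal.
Casey against (Deep, Light): payoffs 1, 3 → best response Thorough.
Casey against (Deep, Normal): payoffs -3, 4 → best response Thorough.
Mutual best responses: (Deep, Normal, Thorough).

Pure NE: (Deep, Normal, Thorough)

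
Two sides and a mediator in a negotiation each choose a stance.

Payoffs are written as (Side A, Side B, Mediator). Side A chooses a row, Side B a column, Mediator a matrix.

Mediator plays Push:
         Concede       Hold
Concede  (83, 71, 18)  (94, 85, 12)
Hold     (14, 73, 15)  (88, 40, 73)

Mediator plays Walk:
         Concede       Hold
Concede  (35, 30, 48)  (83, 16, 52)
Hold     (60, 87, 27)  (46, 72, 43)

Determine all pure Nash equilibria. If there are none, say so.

(Hold, Concede, Walk)

Mark each player's best response to every combination of opponents' strategies; a profile where every player is best-responding is a pure Nash equilibrium.
Side A against (Concede, Push): payoffs 83, 14 → best response Concede.
Side A against (Concede, Walk): payoffs 35, 60 → best response Hold.
Side A against (Hold, Push): payoffs 94, 88 → best response Concede.
Side A against (Hold, Walk): payoffs 83, 46 → best response Concede.
Side B against (Concede, Push): payoffs 71, 85 → best response Hold.
Side B against (Concede, Walk): payoffs 30, 16 → best response Concede.
Side B against (Hold, Push): payoffs 73, 40 → best response Concede.
Side B against (Hold, Walk): payoffs 87, 72 → best response Concede.
Mediator against (Concede, Concede): payoffs 18, 48 → best response Walk.
Mediator against (Concede, Hold): payoffs 12, 52 → best response Walk.
Mediator against (Hold, Concede): payoffs 15, 27 → best response Walk.
Mediator against (Hold, Hold): payoffs 73, 43 → best response Push.
Mutual best responses: (Hold, Concede, Walk).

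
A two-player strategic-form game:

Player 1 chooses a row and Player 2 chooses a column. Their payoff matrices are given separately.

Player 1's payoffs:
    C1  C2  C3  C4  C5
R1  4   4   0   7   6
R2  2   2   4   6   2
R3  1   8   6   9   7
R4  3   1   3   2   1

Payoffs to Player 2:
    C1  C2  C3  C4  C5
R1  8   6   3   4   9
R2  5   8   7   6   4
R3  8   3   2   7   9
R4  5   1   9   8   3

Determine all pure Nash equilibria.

Pure NE: (R3, C5)

(R1, C1): Player 2 can switch to C5 (8 → 9). Not NE.
(R1, C2): Player 1 can switch to R3 (4 → 8). Not NE.
(R1, C3): Player 1 can switch to R2 (0 → 4). Not NE.
(R1, C4): Player 1 can switch to R3 (7 → 9). Not NE.
(R1, C5): Player 1 can switch to R3 (6 → 7). Not NE.
(R2, C1): Player 1 can switch to R1 (2 → 4). Not NE.
(R2, C2): Player 1 can switch to R1 (2 → 4). Not NE.
(R2, C3): Player 1 can switch to R3 (4 → 6). Not NE.
(R3, C5): Player 1 gets 7, best alternative 6; Player 2 gets 9, best alternative 8. No profitable deviation — NE.
(The remaining 11 profiles each have a profitable deviation by the same check.)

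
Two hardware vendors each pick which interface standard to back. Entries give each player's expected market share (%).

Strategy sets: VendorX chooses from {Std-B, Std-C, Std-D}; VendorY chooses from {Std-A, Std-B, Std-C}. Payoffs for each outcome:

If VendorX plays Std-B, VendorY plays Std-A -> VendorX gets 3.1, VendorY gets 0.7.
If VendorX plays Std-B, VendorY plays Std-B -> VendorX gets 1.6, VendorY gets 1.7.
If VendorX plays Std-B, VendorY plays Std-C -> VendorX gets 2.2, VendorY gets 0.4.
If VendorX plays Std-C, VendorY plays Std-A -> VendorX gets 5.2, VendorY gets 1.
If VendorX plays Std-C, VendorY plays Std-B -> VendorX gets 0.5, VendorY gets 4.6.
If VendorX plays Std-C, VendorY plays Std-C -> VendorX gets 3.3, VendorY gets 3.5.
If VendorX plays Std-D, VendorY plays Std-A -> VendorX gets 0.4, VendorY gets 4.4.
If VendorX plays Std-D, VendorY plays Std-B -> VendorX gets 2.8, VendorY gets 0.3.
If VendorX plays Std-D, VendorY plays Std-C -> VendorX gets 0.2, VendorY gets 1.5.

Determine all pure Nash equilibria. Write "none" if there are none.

No pure-strategy Nash equilibrium.

VendorX against Std-A: payoffs 3.1, 5.2, 0.4 → best response Std-C.
VendorX against Std-B: payoffs 1.6, 0.5, 2.8 → best response Std-D.
VendorX against Std-C: payoffs 2.2, 3.3, 0.2 → best response Std-C.
VendorY against Std-B: payoffs 0.7, 1.7, 0.4 → best response Std-B.
VendorY against Std-C: payoffs 1, 4.6, 3.5 → best response Std-B.
VendorY against Std-D: payoffs 4.4, 0.3, 1.5 → best response Std-A.
No profile is a mutual best response for all players.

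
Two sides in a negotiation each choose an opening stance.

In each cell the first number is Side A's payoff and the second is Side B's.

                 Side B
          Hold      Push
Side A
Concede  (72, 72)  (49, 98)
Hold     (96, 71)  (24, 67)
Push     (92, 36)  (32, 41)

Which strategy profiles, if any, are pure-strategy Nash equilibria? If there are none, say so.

(Concede, Push) and (Hold, Hold)

Side A against Hold: payoffs 72, 96, 92 → best response Hold.
Side A against Push: payoffs 49, 24, 32 → best response Concede.
Side B against Concede: payoffs 72, 98 → best response Push.
Side B against Hold: payoffs 71, 67 → best response Hold.
Side B against Push: payoffs 36, 41 → best response Push.
Mutual best responses: (Concede, Push); (Hold, Hold).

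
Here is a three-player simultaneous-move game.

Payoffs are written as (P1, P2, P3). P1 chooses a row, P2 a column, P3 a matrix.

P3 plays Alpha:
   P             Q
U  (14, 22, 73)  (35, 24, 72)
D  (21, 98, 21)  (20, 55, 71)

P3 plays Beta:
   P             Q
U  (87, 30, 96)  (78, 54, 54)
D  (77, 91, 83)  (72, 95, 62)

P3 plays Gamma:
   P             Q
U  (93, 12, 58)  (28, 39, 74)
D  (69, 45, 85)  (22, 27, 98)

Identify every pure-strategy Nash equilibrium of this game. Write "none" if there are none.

The unique pure-strategy Nash equilibrium is (U, Q, Gamma).

(U, P, Alpha): P1 can switch to D (14 → 21). Not NE.
(U, P, Beta): P2 can switch to Q (30 → 54). Not NE.
(U, P, Gamma): P2 can switch to Q (12 → 39). Not NE.
(U, Q, Alpha): P3 can switch to Gamma (72 → 74). Not NE.
(U, Q, Beta): P3 can switch to Alpha (54 → 72). Not NE.
(U, Q, Gamma): P1 gets 28, best alternative 22; P2 gets 39, best alternative 12; P3 gets 74, best alternative 72. No profitable deviation — NE.
(D, P, Alpha): P3 can switch to Beta (21 → 83). Not NE.
(D, P, Beta): P1 can switch to U (77 → 87). Not NE.
(D, P, Gamma): P1 can switch to U (69 → 93). Not NE.
(D, Q, Alpha): P1 can switch to U (20 → 35). Not NE.
(D, Q, Beta): P1 can switch to U (72 → 78). Not NE.
(The remaining 1 profile has a profitable deviation by the same check.)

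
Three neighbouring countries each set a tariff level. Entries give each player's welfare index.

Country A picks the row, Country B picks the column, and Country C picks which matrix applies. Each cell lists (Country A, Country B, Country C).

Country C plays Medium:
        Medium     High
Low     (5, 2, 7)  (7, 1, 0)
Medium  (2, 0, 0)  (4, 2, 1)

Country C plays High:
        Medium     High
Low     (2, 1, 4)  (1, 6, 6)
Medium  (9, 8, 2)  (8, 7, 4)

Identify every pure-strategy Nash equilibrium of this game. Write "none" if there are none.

Country A against (Medium, Medium): payoffs 5, 2 → best response Low.
Country A against (Medium, High): payoffs 2, 9 → best response Medium.
Country A against (High, Medium): payoffs 7, 4 → best response Low.
Country A against (High, High): payoffs 1, 8 → best response Medium.
Country B against (Low, Medium): payoffs 2, 1 → best response Medium.
Country B against (Low, High): payoffs 1, 6 → best response High.
Country B against (Medium, Medium): payoffs 0, 2 → best response High.
Country B against (Medium, High): payoffs 8, 7 → best response Medium.
Country C against (Low, Medium): payoffs 7, 4 → best response Medium.
Country C against (Low, High): payoffs 0, 6 → best response High.
Country C against (Medium, Medium): payoffs 0, 2 → best response High.
Country C against (Medium, High): payoffs 1, 4 → best response High.
Mutual best responses: (Low, Medium, Medium); (Medium, Medium, High).

(Low, Medium, Medium), (Medium, Medium, High)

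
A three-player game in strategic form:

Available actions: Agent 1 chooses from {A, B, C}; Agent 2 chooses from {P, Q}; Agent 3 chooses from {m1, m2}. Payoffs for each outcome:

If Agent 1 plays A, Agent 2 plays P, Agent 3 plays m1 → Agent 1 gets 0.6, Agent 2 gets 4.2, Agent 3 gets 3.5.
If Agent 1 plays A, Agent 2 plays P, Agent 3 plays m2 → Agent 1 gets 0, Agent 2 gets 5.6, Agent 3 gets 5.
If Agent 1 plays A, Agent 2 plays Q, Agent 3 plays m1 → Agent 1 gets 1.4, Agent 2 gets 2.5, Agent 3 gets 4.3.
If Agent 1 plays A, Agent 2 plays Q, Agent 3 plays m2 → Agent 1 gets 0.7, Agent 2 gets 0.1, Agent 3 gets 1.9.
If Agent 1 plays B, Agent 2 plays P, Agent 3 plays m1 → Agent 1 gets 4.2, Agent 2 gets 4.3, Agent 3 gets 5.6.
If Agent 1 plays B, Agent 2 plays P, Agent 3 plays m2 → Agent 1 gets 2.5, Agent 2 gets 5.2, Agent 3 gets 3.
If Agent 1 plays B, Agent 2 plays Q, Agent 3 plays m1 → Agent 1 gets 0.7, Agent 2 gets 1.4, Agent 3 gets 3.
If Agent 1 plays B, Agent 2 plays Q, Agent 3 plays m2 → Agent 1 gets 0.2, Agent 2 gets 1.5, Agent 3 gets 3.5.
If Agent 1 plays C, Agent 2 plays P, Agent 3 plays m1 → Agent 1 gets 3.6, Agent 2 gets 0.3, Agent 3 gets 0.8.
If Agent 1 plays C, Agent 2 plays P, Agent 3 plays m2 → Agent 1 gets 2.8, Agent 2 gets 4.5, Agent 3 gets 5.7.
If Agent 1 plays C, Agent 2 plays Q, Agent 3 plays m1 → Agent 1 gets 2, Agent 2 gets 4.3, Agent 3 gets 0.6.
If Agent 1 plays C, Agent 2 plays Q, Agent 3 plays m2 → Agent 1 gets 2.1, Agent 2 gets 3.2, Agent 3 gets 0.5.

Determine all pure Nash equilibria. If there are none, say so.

(B, P, m1) and (C, P, m2) and (C, Q, m1)

(A, P, m1): Agent 1 can switch to B (0.6 → 4.2). Not NE.
(A, P, m2): Agent 1 can switch to B (0 → 2.5). Not NE.
(A, Q, m1): Agent 1 can switch to C (1.4 → 2). Not NE.
(A, Q, m2): Agent 1 can switch to C (0.7 → 2.1). Not NE.
(B, P, m1): Agent 1 gets 4.2, best alternative 3.6; Agent 2 gets 4.3, best alternative 1.4; Agent 3 gets 5.6, best alternative 3. No profitable deviation — NE.
(B, P, m2): Agent 1 can switch to C (2.5 → 2.8). Not NE.
(B, Q, m1): Agent 1 can switch to A (0.7 → 1.4). Not NE.
(B, Q, m2): Agent 1 can switch to A (0.2 → 0.7). Not NE.
(C, P, m1): Agent 1 can switch to B (3.6 → 4.2). Not NE.
(C, P, m2): Agent 1 gets 2.8, best alternative 2.5; Agent 2 gets 4.5, best alternative 3.2; Agent 3 gets 5.7, best alternative 0.8. No profitable deviation — NE.
(C, Q, m1): Agent 1 gets 2, best alternative 1.4; Agent 2 gets 4.3, best alternative 0.3; Agent 3 gets 0.6, best alternative 0.5. No profitable deviation — NE.
(C, Q, m2): Agent 2 can switch to P (3.2 → 4.5). Not NE.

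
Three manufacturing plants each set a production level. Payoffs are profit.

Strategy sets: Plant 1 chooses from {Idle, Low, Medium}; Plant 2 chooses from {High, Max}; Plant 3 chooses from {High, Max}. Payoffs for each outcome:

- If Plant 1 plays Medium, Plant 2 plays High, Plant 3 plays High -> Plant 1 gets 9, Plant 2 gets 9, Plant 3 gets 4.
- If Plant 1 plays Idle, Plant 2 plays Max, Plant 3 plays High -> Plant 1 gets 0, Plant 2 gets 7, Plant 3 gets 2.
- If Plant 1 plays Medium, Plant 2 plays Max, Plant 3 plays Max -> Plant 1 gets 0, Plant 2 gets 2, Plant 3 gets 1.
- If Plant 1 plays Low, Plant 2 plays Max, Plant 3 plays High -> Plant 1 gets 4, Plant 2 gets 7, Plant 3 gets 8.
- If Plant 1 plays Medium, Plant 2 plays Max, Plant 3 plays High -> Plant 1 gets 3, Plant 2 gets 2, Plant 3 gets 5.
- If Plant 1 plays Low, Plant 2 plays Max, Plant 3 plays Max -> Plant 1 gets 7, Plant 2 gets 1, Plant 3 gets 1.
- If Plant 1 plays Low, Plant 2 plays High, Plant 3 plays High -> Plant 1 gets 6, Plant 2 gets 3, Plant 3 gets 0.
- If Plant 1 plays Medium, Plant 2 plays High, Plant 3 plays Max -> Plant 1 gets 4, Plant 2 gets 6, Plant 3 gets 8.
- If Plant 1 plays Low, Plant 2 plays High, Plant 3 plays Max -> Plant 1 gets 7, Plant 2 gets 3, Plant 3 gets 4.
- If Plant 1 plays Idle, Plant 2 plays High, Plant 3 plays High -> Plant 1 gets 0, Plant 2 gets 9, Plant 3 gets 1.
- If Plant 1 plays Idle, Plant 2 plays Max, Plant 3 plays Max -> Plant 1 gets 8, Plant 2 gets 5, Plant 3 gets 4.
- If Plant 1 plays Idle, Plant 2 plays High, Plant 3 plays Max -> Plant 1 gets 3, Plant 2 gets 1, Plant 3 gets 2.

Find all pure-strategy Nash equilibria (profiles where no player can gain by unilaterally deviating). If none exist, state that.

Mark each player's best response to every combination of opponents' strategies; a profile where every player is best-responding is a pure Nash equilibrium.
Plant 1 against (High, High): payoffs 0, 6, 9 → best response Medium.
Plant 1 against (High, Max): payoffs 3, 7, 4 → best response Low.
Plant 1 against (Max, High): payoffs 0, 4, 3 → best response Low.
Plant 1 against (Max, Max): payoffs 8, 7, 0 → best response Idle.
Plant 2 against (Idle, High): payoffs 9, 7 → best response High.
Plant 2 against (Idle, Max): payoffs 1, 5 → best response Max.
Plant 2 against (Low, High): payoffs 3, 7 → best response Max.
Plant 2 against (Low, Max): payoffs 3, 1 → best response High.
Plant 2 against (Medium, High): payoffs 9, 2 → best response High.
Plant 2 against (Medium, Max): payoffs 6, 2 → best response High.
Plant 3 against (Idle, High): payoffs 1, 2 → best response Max.
Plant 3 against (Idle, Max): payoffs 2, 4 → best response Max.
Plant 3 against (Low, High): payoffs 0, 4 → best response Max.
Plant 3 against (Low, Max): payoffs 8, 1 → best response High.
Plant 3 against (Medium, High): payoffs 4, 8 → best response Max.
Plant 3 against (Medium, Max): payoffs 5, 1 → best response High.
Mutual best responses: (Idle, Max, Max); (Low, High, Max); (Low, Max, High).

The pure Nash equilibria are (Idle, Max, Max); (Low, High, Max); (Low, Max, High).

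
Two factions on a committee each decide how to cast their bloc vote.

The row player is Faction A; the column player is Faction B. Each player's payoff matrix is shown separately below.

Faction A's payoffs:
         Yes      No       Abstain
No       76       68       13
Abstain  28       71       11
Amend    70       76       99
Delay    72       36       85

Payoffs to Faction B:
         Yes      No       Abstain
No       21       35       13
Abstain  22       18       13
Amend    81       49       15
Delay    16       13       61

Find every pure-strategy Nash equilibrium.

For each player, find the best response to each opponent profile; mutual best responses are the pure NE.
Faction A against Yes: payoffs 76, 28, 70, 72 → best response No.
Faction A against No: payoffs 68, 71, 76, 36 → best response Amend.
Faction A against Abstain: payoffs 13, 11, 99, 85 → best response Amend.
Faction B against No: payoffs 21, 35, 13 → best response No.
Faction B against Abstain: payoffs 22, 18, 13 → best response Yes.
Faction B against Amend: payoffs 81, 49, 15 → best response Yes.
Faction B against Delay: payoffs 16, 13, 61 → best response Abstain.
No profile is a mutual best response for all players.

No pure-strategy Nash equilibrium.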